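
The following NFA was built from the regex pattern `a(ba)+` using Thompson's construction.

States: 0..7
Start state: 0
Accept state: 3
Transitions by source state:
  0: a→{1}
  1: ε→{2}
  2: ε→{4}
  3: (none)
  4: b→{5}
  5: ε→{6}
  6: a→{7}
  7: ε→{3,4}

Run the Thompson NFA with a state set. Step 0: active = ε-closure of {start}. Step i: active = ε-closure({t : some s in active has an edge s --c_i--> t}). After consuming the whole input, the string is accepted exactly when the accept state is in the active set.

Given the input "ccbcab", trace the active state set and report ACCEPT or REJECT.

Answer: REJECT

Derivation:
S₀ = ε-closure({0}) = {0}
'c' @ 1: {}  — no active states
rest 'cbcab' ignored (set empty)
final: {}; accept 3 not in set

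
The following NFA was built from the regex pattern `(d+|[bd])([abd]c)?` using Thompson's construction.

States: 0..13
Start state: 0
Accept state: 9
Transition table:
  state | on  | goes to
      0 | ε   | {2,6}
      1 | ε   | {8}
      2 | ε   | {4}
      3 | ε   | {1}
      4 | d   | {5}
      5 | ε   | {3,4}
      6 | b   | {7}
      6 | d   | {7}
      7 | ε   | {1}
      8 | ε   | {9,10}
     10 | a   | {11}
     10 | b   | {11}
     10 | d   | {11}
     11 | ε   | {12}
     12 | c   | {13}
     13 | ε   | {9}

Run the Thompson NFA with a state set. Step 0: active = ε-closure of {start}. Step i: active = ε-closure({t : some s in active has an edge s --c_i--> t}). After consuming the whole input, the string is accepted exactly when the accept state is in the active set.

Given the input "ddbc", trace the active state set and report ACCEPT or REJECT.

Answer: ACCEPT

Derivation:
S₀ = ε-closure({0}) = {0,2,4,6}
'd' @ 1: {1,3,4,5,7,8,9,10}  (accept∈set)
'd' @ 2: {1,3,4,5,8,9,10,11,12}  (accept∈set)
'b' @ 3: {11,12}
'c' @ 4: {9,13}  (accept∈set)
final: {9,13}; accept 9 in set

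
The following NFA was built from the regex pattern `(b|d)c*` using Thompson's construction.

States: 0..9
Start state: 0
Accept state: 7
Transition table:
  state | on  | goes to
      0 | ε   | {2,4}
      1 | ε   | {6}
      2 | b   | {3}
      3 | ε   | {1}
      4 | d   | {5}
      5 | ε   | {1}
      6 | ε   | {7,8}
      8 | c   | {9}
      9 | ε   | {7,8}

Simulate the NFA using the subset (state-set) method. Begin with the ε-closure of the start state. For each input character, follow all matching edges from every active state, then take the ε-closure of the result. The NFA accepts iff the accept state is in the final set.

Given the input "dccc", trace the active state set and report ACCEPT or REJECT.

Answer: ACCEPT

Derivation:
start: ε-closure({0}) = {0,2,4}
'd' @ 1: {1,5,6,7,8}  (accept∈set)
'c' @ 2: {7,8,9}  (accept∈set)
'c' @ 3: {7,8,9}  (accept∈set)
'c' @ 4: {7,8,9}  (accept∈set)
final: {7,8,9}; accept 7 in set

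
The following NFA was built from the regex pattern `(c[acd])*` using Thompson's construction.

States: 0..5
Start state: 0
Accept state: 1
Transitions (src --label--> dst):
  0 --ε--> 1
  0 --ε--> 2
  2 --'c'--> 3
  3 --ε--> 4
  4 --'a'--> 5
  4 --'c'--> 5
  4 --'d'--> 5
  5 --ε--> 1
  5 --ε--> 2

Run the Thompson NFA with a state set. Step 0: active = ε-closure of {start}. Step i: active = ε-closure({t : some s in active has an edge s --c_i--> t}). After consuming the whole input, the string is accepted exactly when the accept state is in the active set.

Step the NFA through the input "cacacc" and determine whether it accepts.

Answer: ACCEPT

Steps:
initial (ε-close {0}): {0,1,2}
'c' @ 1: {3,4}
'a' @ 2: {1,2,5}  (accept∈set)
'c' @ 3: {3,4}
'a' @ 4: {1,2,5}  (accept∈set)
'c' @ 5: {3,4}
'c' @ 6: {1,2,5}  (accept∈set)
end set {1,2,5} — state 1 in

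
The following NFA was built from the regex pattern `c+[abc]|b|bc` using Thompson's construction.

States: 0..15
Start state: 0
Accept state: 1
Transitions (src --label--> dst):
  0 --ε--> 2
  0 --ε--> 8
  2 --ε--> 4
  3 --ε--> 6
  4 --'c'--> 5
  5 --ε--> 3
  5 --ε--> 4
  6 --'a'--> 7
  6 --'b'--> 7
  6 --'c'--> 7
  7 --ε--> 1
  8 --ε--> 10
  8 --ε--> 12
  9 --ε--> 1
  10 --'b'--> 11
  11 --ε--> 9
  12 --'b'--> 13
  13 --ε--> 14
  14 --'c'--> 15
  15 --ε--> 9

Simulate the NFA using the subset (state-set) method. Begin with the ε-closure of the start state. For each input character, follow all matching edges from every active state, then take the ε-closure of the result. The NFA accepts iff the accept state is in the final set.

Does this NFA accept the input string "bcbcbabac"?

S₀ = ε-closure({0}) = {0,2,4,8,10,12}
'b' @ 1: {1,9,11,13,14}  ✓accept
'c' @ 2: {1,9,15}  ✓accept
'b' @ 3: {}  — state set empty
rest 'cbabac' ignored (set empty)
final: {}; accept 1 not in set

Answer: REJECT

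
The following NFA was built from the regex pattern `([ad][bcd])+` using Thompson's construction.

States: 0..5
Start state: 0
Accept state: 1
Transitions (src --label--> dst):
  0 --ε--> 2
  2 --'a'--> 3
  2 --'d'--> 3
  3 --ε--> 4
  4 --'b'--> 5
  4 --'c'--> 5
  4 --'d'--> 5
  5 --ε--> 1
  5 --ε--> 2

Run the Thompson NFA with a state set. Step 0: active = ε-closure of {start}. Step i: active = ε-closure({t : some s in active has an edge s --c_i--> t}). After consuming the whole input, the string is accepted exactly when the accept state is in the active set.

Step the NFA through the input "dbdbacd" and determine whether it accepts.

initial (ε-close {0}): {0,2}
'd' @ 1: {3,4}
'b' @ 2: {1,2,5}  [accepting]
'd' @ 3: {3,4}
'b' @ 4: {1,2,5}  [accepting]
'a' @ 5: {3,4}
'c' @ 6: {1,2,5}  [accepting]
'd' @ 7: {3,4}
final: {3,4}; accept 1 not in set

Answer: REJECT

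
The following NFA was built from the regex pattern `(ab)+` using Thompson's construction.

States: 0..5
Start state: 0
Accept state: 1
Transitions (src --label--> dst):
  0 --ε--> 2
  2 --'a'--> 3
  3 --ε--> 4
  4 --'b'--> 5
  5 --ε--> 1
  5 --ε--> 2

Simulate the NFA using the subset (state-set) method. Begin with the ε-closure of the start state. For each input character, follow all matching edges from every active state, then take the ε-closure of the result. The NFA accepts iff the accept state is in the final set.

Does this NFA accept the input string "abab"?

initial (ε-close {0}): {0,2}
'a' @ 1: {3,4}
'b' @ 2: {1,2,5}  ✓accept
'a' @ 3: {3,4}
'b' @ 4: {1,2,5}  ✓accept
final: {1,2,5}; accept 1 in set

Answer: ACCEPT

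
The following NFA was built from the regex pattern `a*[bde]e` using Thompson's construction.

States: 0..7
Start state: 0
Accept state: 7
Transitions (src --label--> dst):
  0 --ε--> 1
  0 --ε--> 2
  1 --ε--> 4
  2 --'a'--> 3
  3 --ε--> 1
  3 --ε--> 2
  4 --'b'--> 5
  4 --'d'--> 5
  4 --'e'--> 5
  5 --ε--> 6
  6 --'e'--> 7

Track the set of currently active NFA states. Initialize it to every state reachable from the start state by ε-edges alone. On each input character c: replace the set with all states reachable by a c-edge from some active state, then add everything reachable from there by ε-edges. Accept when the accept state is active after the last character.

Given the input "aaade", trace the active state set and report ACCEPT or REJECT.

initial (ε-close {0}): {0,1,2,4}
'a' @ 1: {1,2,3,4}
'a' @ 2: {1,2,3,4}
'a' @ 3: {1,2,3,4}
'd' @ 4: {5,6}
'e' @ 5: {7}  (accept∈set)
after full input: {7}  (accept=7 in)

Answer: ACCEPT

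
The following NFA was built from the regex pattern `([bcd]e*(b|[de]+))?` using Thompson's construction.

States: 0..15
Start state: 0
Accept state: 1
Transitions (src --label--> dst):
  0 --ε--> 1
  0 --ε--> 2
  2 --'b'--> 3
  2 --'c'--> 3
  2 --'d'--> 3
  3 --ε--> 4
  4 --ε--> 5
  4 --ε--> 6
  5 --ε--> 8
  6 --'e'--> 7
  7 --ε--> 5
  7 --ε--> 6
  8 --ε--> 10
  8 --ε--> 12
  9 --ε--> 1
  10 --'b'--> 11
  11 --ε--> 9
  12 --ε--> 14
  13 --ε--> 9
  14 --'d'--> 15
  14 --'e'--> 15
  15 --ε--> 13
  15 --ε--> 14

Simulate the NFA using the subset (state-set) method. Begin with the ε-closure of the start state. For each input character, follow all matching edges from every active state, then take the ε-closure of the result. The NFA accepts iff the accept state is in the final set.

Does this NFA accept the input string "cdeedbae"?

Answer: REJECT

Steps:
S₀ = ε-closure({0}) = {0,1,2}
'c' @ 1: {3,4,5,6,8,10,12,14}
'd' @ 2: {1,9,13,14,15}  ✓accept
'e' @ 3: {1,9,13,14,15}  ✓accept
'e' @ 4: {1,9,13,14,15}  ✓accept
'd' @ 5: {1,9,13,14,15}  ✓accept
'b' @ 6: {}  — dead — no transitions
rest 'ae' ignored (set empty)
final: {}; accept 1 not in set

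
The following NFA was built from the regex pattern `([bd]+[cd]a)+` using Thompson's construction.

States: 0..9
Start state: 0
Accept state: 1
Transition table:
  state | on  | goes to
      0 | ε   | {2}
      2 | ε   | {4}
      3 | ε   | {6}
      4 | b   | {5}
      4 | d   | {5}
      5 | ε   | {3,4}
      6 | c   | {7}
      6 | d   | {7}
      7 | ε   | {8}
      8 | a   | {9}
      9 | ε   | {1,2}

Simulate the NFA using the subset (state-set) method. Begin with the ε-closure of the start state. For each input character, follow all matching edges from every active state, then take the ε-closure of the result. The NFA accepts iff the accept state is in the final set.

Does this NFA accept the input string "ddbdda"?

Answer: ACCEPT

Steps:
S₀ = ε-closure({0}) = {0,2,4}
'd' @ 1: {3,4,5,6}
'd' @ 2: {3,4,5,6,7,8}
'b' @ 3: {3,4,5,6}
'd' @ 4: {3,4,5,6,7,8}
'd' @ 5: {3,4,5,6,7,8}
'a' @ 6: {1,2,4,9}  ✓accept
final: {1,2,4,9}; accept 1 in set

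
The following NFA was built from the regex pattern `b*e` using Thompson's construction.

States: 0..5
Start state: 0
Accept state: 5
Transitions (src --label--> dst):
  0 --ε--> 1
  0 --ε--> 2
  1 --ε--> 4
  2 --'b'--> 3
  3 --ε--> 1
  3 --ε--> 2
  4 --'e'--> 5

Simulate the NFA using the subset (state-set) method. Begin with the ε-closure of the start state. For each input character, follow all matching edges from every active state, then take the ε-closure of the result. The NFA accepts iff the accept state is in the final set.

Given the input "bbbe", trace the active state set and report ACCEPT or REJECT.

start: ε-closure({0}) = {0,1,2,4}
'b' @ 1: {1,2,3,4}
'b' @ 2: {1,2,3,4}
'b' @ 3: {1,2,3,4}
'e' @ 4: {5}  [accepting]
final: {5}; accept 5 in set

Answer: ACCEPT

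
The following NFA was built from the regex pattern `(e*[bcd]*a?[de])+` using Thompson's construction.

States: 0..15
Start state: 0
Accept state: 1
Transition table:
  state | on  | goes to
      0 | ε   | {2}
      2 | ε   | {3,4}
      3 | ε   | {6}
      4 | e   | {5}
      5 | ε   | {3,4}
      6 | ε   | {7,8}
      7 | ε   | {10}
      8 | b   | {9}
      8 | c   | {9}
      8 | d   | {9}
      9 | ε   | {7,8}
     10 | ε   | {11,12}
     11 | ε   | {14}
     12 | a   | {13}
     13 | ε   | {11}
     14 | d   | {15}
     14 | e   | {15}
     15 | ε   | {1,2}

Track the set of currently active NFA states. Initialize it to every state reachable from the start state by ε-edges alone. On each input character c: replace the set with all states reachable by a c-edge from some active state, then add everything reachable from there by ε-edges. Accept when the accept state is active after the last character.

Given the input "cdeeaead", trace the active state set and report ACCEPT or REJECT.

Answer: ACCEPT

Trace:
initial (ε-close {0}): {0,2,3,4,6,7,8,10,11,12,14}
'c' @ 1: {7,8,9,10,11,12,14}
'd' @ 2: {1,2,3,4,6,7,8,9,10,11,12,14,15}  (accept∈set)
'e' @ 3: {1,2,3,4,5,6,7,8,10,11,12,14,15}  (accept∈set)
'e' @ 4: {1,2,3,4,5,6,7,8,10,11,12,14,15}  (accept∈set)
'a' @ 5: {11,13,14}
'e' @ 6: {1,2,3,4,6,7,8,10,11,12,14,15}  (accept∈set)
'a' @ 7: {11,13,14}
'd' @ 8: {1,2,3,4,6,7,8,10,11,12,14,15}  (accept∈set)
after full input: {1,2,3,4,6,7,8,10,11,12,14,15}  (accept=1 in)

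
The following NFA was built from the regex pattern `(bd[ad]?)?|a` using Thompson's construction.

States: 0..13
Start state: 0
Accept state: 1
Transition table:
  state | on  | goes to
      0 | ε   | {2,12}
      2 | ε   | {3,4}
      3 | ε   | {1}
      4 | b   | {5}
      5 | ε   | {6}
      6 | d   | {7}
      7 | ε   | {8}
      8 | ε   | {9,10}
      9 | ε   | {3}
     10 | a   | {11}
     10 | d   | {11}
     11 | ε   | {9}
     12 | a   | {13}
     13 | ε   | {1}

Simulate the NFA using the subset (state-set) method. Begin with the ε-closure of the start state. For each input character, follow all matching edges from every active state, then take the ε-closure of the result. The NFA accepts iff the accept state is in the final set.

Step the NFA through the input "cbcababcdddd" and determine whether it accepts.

Answer: REJECT

Derivation:
initial (ε-close {0}): {0,1,2,3,4,12}
'c' @ 1: {}  — dead — no transitions
rest 'bcababcdddd' ignored (set empty)
final: {}; accept 1 not in set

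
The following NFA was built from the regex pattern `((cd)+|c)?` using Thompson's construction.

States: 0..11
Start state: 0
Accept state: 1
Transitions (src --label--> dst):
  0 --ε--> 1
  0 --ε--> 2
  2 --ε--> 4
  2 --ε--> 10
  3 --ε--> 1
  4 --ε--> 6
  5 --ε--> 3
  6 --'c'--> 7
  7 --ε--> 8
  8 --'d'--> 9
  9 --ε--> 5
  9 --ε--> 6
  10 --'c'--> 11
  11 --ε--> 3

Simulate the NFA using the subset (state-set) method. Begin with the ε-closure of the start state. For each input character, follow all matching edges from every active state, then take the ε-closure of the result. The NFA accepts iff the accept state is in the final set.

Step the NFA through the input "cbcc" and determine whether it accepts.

initial (ε-close {0}): {0,1,2,4,6,10}
'c' @ 1: {1,3,7,8,11}  (accept∈set)
'b' @ 2: {}  — dead — no transitions
rest 'cc' ignored (set empty)
final: {}; accept 1 not in set

Answer: REJECT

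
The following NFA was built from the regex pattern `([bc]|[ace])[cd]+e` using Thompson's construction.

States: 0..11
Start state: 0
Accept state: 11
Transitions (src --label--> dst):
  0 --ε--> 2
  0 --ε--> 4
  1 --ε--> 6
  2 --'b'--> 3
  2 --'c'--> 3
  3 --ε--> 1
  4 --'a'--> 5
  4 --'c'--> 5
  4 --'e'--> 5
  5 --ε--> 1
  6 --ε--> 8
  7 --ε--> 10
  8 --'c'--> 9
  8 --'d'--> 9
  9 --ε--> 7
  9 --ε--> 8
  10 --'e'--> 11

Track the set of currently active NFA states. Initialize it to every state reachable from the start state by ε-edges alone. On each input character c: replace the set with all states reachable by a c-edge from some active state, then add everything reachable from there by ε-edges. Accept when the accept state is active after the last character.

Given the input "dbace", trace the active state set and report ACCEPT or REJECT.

Answer: REJECT

Trace:
initial (ε-close {0}): {0,2,4}
'd' @ 1: {}  — state set empty
rest 'bace' ignored (set empty)
final: {}; accept 11 not in set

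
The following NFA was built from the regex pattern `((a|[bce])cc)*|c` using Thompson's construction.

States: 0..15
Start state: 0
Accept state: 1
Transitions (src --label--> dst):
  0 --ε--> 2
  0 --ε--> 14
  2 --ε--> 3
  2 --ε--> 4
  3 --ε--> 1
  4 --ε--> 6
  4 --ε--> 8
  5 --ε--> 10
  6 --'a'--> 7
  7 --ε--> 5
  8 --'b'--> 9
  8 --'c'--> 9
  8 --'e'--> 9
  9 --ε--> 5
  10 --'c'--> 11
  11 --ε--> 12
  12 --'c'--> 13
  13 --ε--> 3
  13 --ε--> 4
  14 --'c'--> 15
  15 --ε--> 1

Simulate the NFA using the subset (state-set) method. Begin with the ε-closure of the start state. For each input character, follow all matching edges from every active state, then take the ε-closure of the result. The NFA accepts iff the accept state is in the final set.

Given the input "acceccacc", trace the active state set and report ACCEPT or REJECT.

Answer: ACCEPT

Derivation:
initial (ε-close {0}): {0,1,2,3,4,6,8,14}
'a' @ 1: {5,7,10}
'c' @ 2: {11,12}
'c' @ 3: {1,3,4,6,8,13}  ✓accept
'e' @ 4: {5,9,10}
'c' @ 5: {11,12}
'c' @ 6: {1,3,4,6,8,13}  ✓accept
'a' @ 7: {5,7,10}
'c' @ 8: {11,12}
'c' @ 9: {1,3,4,6,8,13}  ✓accept
final: {1,3,4,6,8,13}; accept 1 in set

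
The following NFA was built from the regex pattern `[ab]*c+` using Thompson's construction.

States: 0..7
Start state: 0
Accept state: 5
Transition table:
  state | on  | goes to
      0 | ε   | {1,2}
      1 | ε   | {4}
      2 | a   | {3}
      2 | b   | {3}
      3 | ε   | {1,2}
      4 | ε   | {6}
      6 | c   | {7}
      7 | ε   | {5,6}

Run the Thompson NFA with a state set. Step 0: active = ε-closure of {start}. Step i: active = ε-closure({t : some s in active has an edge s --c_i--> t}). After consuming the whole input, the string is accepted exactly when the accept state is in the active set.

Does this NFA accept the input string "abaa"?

initial (ε-close {0}): {0,1,2,4,6}
'a' @ 1: {1,2,3,4,6}
'b' @ 2: {1,2,3,4,6}
'a' @ 3: {1,2,3,4,6}
'a' @ 4: {1,2,3,4,6}
end set {1,2,3,4,6} — state 5 not in

Answer: REJECT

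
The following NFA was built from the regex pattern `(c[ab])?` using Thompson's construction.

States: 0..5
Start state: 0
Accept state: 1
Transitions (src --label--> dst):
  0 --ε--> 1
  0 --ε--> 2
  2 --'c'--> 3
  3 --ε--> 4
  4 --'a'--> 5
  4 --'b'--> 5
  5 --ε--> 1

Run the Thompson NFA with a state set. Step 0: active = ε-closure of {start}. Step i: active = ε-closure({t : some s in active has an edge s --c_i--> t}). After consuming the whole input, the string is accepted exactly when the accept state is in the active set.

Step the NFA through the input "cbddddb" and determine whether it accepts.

start: ε-closure({0}) = {0,1,2}
'c' @ 1: {3,4}
'b' @ 2: {1,5}  (accept∈set)
'd' @ 3: {}  — no active states
rest 'dddb' ignored (set empty)
after full input: {}  (accept=1 not in)

Answer: REJECT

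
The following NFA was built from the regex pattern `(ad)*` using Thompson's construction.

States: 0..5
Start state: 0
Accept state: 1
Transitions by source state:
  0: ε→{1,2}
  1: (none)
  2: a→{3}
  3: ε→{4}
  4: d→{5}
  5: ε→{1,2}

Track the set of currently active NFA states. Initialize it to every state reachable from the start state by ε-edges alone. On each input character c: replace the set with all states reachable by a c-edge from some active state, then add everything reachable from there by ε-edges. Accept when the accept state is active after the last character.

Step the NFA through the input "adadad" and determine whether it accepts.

Answer: ACCEPT

Steps:
initial (ε-close {0}): {0,1,2}
'a' @ 1: {3,4}
'd' @ 2: {1,2,5}  [accepting]
'a' @ 3: {3,4}
'd' @ 4: {1,2,5}  [accepting]
'a' @ 5: {3,4}
'd' @ 6: {1,2,5}  [accepting]
final: {1,2,5}; accept 1 in set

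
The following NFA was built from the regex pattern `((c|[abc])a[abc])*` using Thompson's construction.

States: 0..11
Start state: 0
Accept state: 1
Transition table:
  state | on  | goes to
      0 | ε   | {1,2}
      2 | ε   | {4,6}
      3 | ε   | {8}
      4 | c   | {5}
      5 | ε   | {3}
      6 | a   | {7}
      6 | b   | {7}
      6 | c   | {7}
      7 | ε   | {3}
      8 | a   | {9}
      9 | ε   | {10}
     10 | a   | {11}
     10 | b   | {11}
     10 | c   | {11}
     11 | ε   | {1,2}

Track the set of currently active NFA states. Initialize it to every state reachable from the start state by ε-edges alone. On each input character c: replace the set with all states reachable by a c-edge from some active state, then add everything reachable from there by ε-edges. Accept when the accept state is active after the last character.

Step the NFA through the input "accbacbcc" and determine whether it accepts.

Answer: REJECT

Derivation:
initial (ε-close {0}): {0,1,2,4,6}
'a' @ 1: {3,7,8}
'c' @ 2: {}  — state set empty
rest 'cbacbcc' ignored (set empty)
final: {}; accept 1 not in set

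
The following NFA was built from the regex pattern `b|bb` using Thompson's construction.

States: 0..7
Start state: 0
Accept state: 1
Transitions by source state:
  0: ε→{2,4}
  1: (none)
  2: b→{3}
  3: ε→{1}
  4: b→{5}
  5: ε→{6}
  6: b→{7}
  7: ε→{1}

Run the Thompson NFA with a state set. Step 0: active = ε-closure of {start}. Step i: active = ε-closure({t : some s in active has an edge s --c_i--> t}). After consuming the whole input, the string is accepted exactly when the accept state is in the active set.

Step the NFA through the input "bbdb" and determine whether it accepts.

Answer: REJECT

Derivation:
start: ε-closure({0}) = {0,2,4}
'b' @ 1: {1,3,5,6}  (accept∈set)
'b' @ 2: {1,7}  (accept∈set)
'd' @ 3: {}  — no active states
rest 'b' ignored (set empty)
end set {} — state 1 not in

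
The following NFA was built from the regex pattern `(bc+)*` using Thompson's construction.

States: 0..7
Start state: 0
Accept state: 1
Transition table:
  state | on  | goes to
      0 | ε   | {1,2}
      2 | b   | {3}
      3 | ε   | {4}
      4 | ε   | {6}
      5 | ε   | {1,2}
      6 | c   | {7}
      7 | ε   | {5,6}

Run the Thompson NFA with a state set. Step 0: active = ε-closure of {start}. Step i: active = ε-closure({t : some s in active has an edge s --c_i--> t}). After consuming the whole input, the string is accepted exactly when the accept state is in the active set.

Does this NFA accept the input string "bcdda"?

Answer: REJECT

Trace:
initial (ε-close {0}): {0,1,2}
'b' @ 1: {3,4,6}
'c' @ 2: {1,2,5,6,7}  ✓accept
'd' @ 3: {}  — state set empty
rest 'da' ignored (set empty)
final: {}; accept 1 not in set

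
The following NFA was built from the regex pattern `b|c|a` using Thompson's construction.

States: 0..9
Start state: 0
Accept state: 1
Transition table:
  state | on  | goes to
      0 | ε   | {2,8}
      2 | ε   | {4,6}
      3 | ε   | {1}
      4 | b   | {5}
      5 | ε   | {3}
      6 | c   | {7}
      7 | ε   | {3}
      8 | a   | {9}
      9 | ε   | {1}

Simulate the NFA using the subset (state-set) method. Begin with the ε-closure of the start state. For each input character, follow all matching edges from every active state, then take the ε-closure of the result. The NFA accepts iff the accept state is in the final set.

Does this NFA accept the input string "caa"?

Answer: REJECT

Steps:
S₀ = ε-closure({0}) = {0,2,4,6,8}
'c' @ 1: {1,3,7}  [accepting]
'a' @ 2: {}  — no active states
rest 'a' ignored (set empty)
end set {} — state 1 not in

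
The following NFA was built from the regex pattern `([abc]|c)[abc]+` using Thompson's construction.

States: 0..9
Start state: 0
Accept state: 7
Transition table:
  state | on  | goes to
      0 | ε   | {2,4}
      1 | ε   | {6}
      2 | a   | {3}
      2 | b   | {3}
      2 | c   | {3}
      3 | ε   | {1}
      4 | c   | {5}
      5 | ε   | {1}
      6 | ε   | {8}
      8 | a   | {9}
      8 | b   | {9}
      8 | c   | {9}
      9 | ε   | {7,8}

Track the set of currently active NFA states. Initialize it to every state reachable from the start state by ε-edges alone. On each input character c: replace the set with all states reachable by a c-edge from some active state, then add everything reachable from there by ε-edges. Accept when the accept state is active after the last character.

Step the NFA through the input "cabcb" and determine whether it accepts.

Answer: ACCEPT

Derivation:
S₀ = ε-closure({0}) = {0,2,4}
'c' @ 1: {1,3,5,6,8}
'a' @ 2: {7,8,9}  ✓accept
'b' @ 3: {7,8,9}  ✓accept
'c' @ 4: {7,8,9}  ✓accept
'b' @ 5: {7,8,9}  ✓accept
after full input: {7,8,9}  (accept=7 in)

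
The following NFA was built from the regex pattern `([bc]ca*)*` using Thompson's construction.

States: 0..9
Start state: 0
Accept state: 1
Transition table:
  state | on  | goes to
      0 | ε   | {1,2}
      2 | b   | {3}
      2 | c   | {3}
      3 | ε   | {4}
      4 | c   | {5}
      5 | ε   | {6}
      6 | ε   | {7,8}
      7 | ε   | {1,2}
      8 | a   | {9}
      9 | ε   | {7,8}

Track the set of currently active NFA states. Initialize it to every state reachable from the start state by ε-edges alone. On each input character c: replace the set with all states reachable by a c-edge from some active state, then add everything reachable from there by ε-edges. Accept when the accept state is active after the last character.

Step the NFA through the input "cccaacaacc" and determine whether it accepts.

start: ε-closure({0}) = {0,1,2}
'c' @ 1: {3,4}
'c' @ 2: {1,2,5,6,7,8}  [accepting]
'c' @ 3: {3,4}
'a' @ 4: {}  — dead — no transitions
rest 'acaacc' ignored (set empty)
after full input: {}  (accept=1 not in)

Answer: REJECT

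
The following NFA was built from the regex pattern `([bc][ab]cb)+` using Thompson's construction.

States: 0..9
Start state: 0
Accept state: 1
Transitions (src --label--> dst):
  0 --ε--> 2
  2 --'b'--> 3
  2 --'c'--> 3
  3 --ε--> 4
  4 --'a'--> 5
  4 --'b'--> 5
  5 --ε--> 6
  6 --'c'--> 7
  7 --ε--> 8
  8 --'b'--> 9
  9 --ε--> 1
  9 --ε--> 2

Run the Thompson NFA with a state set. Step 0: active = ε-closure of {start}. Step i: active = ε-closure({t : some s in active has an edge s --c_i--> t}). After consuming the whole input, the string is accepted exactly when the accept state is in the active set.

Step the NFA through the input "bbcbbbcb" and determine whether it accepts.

S₀ = ε-closure({0}) = {0,2}
'b' @ 1: {3,4}
'b' @ 2: {5,6}
'c' @ 3: {7,8}
'b' @ 4: {1,2,9}  (accept∈set)
'b' @ 5: {3,4}
'b' @ 6: {5,6}
'c' @ 7: {7,8}
'b' @ 8: {1,2,9}  (accept∈set)
final: {1,2,9}; accept 1 in set

Answer: ACCEPT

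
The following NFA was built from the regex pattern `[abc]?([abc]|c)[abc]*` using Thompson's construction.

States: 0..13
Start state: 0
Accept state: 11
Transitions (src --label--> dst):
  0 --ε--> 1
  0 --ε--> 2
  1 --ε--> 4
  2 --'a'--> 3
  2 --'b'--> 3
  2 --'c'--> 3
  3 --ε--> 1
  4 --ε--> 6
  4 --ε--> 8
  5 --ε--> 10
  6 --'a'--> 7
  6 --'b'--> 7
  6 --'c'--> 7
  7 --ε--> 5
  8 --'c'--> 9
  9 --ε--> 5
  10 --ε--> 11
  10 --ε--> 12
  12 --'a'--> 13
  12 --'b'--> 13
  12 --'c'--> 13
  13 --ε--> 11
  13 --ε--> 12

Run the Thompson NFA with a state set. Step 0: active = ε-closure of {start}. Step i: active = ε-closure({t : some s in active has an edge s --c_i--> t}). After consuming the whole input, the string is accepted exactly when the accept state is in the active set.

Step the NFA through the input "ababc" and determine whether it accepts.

Answer: ACCEPT

Trace:
S₀ = ε-closure({0}) = {0,1,2,4,6,8}
'a' @ 1: {1,3,4,5,6,7,8,10,11,12}  ✓accept
'b' @ 2: {5,7,10,11,12,13}  ✓accept
'a' @ 3: {11,12,13}  ✓accept
'b' @ 4: {11,12,13}  ✓accept
'c' @ 5: {11,12,13}  ✓accept
final: {11,12,13}; accept 11 in set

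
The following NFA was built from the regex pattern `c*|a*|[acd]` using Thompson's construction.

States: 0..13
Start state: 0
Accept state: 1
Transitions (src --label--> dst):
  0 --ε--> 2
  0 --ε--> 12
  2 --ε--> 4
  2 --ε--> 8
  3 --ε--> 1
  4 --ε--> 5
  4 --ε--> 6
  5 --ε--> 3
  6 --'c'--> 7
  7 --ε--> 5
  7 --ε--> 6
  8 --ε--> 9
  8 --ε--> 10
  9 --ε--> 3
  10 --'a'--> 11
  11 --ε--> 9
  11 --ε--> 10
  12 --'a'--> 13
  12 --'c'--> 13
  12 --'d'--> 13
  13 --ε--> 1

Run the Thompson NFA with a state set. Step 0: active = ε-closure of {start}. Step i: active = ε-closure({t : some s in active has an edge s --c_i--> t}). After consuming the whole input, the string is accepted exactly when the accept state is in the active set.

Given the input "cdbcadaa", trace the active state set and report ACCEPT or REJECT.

Answer: REJECT

Derivation:
start: ε-closure({0}) = {0,1,2,3,4,5,6,8,9,10,12}
'c' @ 1: {1,3,5,6,7,13}  (accept∈set)
'd' @ 2: {}  — no active states
rest 'bcadaa' ignored (set empty)
end set {} — state 1 not in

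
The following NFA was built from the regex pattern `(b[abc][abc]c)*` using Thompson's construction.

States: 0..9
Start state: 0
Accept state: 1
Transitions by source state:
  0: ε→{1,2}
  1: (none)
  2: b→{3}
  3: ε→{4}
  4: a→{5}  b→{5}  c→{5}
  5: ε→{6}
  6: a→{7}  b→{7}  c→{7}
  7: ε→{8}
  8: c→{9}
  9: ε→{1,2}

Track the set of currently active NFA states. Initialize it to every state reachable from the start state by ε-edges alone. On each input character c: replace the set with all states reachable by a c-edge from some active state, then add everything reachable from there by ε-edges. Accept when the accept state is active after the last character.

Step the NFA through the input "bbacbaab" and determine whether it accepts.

start: ε-closure({0}) = {0,1,2}
'b' @ 1: {3,4}
'b' @ 2: {5,6}
'a' @ 3: {7,8}
'c' @ 4: {1,2,9}  [accepting]
'b' @ 5: {3,4}
'a' @ 6: {5,6}
'a' @ 7: {7,8}
'b' @ 8: {}  — no active states
after full input: {}  (accept=1 not in)

Answer: REJECT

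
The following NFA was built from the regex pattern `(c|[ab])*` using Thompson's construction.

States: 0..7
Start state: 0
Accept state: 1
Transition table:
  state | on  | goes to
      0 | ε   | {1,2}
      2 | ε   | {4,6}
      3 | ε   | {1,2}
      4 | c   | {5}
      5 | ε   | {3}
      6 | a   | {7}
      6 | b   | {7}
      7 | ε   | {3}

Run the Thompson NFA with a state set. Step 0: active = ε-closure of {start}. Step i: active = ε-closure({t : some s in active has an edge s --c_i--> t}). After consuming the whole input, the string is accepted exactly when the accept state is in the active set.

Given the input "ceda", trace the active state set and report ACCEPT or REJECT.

Answer: REJECT

Derivation:
start: ε-closure({0}) = {0,1,2,4,6}
'c' @ 1: {1,2,3,4,5,6}  ✓accept
'e' @ 2: {}  — state set empty
rest 'da' ignored (set empty)
final: {}; accept 1 not in set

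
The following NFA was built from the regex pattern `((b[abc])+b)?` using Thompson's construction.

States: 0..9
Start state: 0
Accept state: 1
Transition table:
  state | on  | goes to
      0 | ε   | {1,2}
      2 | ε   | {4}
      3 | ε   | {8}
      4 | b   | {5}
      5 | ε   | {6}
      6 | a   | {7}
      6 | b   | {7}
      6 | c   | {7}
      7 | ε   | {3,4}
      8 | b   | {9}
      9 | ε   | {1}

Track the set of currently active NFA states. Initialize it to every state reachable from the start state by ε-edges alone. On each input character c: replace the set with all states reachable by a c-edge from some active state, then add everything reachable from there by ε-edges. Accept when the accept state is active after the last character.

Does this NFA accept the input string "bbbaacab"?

Answer: REJECT

Trace:
initial (ε-close {0}): {0,1,2,4}
'b' @ 1: {5,6}
'b' @ 2: {3,4,7,8}
'b' @ 3: {1,5,6,9}  [accepting]
'a' @ 4: {3,4,7,8}
'a' @ 5: {}  — dead — no transitions
rest 'cab' ignored (set empty)
end set {} — state 1 not in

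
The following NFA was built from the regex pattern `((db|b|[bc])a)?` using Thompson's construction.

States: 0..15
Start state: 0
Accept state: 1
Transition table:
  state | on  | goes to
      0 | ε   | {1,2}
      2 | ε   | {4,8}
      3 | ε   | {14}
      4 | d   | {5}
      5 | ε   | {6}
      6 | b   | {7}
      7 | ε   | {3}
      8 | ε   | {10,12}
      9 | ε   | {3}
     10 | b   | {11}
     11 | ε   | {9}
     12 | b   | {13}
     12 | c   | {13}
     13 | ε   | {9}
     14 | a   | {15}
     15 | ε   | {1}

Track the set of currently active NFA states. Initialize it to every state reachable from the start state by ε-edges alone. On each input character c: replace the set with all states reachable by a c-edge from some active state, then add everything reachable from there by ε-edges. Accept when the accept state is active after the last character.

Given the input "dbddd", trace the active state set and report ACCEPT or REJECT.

Answer: REJECT

Trace:
S₀ = ε-closure({0}) = {0,1,2,4,8,10,12}
'd' @ 1: {5,6}
'b' @ 2: {3,7,14}
'd' @ 3: {}  — no active states
rest 'dd' ignored (set empty)
after full input: {}  (accept=1 not in)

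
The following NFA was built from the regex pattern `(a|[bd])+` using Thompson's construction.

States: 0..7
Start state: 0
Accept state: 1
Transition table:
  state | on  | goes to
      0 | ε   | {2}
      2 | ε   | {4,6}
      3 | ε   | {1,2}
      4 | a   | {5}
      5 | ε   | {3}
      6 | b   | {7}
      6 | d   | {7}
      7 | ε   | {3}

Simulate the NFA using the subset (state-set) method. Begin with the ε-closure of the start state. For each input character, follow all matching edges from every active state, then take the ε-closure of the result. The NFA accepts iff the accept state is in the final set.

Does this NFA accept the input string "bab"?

Answer: ACCEPT

Trace:
start: ε-closure({0}) = {0,2,4,6}
'b' @ 1: {1,2,3,4,6,7}  (accept∈set)
'a' @ 2: {1,2,3,4,5,6}  (accept∈set)
'b' @ 3: {1,2,3,4,6,7}  (accept∈set)
end set {1,2,3,4,6,7} — state 1 in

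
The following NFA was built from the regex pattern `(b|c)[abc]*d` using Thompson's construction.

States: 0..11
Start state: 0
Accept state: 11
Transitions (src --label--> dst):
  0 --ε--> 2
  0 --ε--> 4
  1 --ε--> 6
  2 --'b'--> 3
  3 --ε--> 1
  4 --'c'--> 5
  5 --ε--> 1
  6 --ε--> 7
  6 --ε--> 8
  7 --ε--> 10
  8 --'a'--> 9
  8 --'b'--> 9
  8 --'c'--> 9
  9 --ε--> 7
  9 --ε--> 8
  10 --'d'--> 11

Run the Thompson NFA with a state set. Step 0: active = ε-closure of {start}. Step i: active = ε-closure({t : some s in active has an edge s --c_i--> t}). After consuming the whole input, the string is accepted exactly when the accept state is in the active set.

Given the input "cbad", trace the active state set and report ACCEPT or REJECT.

initial (ε-close {0}): {0,2,4}
'c' @ 1: {1,5,6,7,8,10}
'b' @ 2: {7,8,9,10}
'a' @ 3: {7,8,9,10}
'd' @ 4: {11}  ✓accept
after full input: {11}  (accept=11 in)

Answer: ACCEPT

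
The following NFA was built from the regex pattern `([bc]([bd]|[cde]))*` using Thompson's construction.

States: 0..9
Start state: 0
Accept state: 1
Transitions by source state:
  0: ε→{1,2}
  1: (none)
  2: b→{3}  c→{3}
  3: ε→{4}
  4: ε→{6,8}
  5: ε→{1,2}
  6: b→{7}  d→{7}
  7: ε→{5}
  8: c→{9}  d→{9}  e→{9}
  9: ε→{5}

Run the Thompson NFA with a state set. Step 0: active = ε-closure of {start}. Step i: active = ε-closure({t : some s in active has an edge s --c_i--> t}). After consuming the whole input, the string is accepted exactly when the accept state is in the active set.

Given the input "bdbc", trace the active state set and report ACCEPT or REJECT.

initial (ε-close {0}): {0,1,2}
'b' @ 1: {3,4,6,8}
'd' @ 2: {1,2,5,7,9}  (accept∈set)
'b' @ 3: {3,4,6,8}
'c' @ 4: {1,2,5,9}  (accept∈set)
end set {1,2,5,9} — state 1 in

Answer: ACCEPT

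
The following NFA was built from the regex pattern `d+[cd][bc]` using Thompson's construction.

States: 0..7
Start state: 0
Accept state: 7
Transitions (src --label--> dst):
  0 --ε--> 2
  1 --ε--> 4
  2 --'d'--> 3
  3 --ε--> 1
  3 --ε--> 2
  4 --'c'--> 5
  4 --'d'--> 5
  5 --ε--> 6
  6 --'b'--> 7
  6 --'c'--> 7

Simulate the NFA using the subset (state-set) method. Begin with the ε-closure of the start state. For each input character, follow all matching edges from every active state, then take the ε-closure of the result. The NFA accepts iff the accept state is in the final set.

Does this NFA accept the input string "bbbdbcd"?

Answer: REJECT

Derivation:
initial (ε-close {0}): {0,2}
'b' @ 1: {}  — no active states
rest 'bbdbcd' ignored (set empty)
after full input: {}  (accept=7 not in)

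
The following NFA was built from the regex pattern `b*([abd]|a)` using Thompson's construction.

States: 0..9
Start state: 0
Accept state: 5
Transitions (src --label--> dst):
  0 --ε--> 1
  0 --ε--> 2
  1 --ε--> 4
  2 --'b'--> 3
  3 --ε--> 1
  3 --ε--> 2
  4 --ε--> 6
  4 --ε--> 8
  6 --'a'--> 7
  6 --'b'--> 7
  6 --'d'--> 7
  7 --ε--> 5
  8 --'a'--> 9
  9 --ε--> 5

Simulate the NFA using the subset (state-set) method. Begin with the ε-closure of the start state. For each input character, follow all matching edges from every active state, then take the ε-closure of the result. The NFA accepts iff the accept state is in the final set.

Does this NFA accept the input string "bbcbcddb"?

Answer: REJECT

Steps:
initial (ε-close {0}): {0,1,2,4,6,8}
'b' @ 1: {1,2,3,4,5,6,7,8}  ✓accept
'b' @ 2: {1,2,3,4,5,6,7,8}  ✓accept
'c' @ 3: {}  — state set empty
rest 'bcddb' ignored (set empty)
final: {}; accept 5 not in set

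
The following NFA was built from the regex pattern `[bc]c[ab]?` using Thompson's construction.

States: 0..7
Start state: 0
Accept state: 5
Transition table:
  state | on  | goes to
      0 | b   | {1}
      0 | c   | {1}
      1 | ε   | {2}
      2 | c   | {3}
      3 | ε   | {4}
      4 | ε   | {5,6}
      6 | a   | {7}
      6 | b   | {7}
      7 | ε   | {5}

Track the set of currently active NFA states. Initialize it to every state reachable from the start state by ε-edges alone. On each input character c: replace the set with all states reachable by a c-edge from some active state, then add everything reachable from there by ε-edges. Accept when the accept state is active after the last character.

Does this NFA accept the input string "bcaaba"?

Answer: REJECT

Trace:
initial (ε-close {0}): {0}
'b' @ 1: {1,2}
'c' @ 2: {3,4,5,6}  (accept∈set)
'a' @ 3: {5,7}  (accept∈set)
'a' @ 4: {}  — state set empty
rest 'ba' ignored (set empty)
final: {}; accept 5 not in set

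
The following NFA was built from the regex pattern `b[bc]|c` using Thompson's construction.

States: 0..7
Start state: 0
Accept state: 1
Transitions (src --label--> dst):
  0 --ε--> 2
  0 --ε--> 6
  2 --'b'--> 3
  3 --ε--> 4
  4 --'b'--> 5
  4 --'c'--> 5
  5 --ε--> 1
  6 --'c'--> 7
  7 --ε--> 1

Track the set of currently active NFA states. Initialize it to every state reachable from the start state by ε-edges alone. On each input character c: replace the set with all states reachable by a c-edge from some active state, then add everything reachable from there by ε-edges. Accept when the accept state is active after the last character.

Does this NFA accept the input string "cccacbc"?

initial (ε-close {0}): {0,2,6}
'c' @ 1: {1,7}  [accepting]
'c' @ 2: {}  — dead — no transitions
rest 'cacbc' ignored (set empty)
final: {}; accept 1 not in set

Answer: REJECT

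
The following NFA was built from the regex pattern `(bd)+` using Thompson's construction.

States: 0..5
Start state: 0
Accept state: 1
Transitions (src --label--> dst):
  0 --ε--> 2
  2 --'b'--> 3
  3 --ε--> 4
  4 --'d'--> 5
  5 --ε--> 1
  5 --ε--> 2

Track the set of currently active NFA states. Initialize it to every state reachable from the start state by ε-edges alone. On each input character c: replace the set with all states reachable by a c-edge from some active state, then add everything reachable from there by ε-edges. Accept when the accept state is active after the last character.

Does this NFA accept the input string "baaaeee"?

Answer: REJECT

Derivation:
S₀ = ε-closure({0}) = {0,2}
'b' @ 1: {3,4}
'a' @ 2: {}  — dead — no transitions
rest 'aaeee' ignored (set empty)
after full input: {}  (accept=1 not in)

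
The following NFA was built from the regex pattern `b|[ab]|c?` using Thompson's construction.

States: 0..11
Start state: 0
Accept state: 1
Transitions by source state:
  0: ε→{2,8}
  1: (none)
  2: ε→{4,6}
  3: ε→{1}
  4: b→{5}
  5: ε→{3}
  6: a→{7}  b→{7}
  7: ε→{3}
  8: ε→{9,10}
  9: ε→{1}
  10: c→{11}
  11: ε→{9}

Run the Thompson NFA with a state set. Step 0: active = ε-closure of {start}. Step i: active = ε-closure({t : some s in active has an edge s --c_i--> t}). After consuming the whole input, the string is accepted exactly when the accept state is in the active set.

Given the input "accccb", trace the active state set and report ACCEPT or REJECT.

initial (ε-close {0}): {0,1,2,4,6,8,9,10}
'a' @ 1: {1,3,7}  ✓accept
'c' @ 2: {}  — state set empty
rest 'cccb' ignored (set empty)
end set {} — state 1 not in

Answer: REJECT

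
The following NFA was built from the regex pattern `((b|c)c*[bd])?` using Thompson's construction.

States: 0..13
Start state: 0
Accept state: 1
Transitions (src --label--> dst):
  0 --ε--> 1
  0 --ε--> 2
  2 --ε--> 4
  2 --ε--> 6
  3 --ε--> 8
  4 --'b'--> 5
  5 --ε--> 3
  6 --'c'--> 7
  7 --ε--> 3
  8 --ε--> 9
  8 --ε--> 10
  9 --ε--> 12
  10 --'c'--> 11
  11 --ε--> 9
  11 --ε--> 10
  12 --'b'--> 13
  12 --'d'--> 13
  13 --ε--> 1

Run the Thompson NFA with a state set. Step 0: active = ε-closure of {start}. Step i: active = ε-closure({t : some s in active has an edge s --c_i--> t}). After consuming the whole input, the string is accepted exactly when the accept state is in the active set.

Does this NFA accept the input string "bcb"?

Answer: ACCEPT

Derivation:
initial (ε-close {0}): {0,1,2,4,6}
'b' @ 1: {3,5,8,9,10,12}
'c' @ 2: {9,10,11,12}
'b' @ 3: {1,13}  (accept∈set)
end set {1,13} — state 1 in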